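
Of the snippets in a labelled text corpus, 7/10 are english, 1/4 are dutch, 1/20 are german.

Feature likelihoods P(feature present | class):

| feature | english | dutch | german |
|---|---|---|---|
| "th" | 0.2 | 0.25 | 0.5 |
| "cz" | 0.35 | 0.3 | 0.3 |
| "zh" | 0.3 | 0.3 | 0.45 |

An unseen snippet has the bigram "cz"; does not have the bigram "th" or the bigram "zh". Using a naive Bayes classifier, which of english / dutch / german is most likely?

english: 0.7 × (1−0.2) × 0.35 × (1−0.3) = 0.1372
dutch: 0.25 × (1−0.25) × 0.3 × (1−0.3) = 0.039375
german: 0.05 × (1−0.5) × 0.3 × (1−0.45) = 0.004125
Highest score → english.

english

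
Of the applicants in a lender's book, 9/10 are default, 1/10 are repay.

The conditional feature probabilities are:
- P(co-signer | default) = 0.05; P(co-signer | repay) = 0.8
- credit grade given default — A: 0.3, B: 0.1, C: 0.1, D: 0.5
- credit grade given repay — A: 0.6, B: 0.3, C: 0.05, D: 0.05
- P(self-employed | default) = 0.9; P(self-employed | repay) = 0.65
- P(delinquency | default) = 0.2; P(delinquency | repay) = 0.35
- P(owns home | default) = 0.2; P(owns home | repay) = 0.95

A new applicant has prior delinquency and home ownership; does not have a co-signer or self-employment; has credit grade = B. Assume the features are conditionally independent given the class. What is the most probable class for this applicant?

default: 0.9 × (1−0.05) × 0.1 × (1−0.9) × 0.2 × 0.2 = 0.000342
repay: 0.1 × (1−0.8) × 0.3 × (1−0.65) × 0.35 × 0.95 = 0.00069825
Highest score → repay.

repay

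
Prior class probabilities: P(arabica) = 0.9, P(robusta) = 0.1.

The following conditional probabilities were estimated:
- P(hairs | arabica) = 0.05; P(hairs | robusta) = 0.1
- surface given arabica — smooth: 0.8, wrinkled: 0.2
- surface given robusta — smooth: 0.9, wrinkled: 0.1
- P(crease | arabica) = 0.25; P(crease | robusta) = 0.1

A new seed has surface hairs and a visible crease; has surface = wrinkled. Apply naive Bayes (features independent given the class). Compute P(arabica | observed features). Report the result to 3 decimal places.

arabica: 0.9 × 0.05 × 0.2 × 0.25 = 0.00225
robusta: 0.1 × 0.1 × 0.1 × 0.1 = 0.0001
P(arabica | x) = 0.00225 / 0.00235 ≈ 0.957

0.957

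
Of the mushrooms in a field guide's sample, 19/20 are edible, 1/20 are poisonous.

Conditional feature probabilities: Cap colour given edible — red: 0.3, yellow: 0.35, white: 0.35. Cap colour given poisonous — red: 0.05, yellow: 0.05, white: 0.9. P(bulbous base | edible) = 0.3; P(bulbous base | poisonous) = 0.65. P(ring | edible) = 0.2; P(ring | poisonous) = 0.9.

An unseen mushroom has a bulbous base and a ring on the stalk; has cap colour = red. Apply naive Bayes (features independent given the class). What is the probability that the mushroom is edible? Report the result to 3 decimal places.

edible: 0.95 × 0.3 × 0.3 × 0.2 = 0.0171
poisonous: 0.05 × 0.05 × 0.65 × 0.9 = 0.0014625
P(edible | x) = 0.0171 / 0.0185625 ≈ 0.921

0.921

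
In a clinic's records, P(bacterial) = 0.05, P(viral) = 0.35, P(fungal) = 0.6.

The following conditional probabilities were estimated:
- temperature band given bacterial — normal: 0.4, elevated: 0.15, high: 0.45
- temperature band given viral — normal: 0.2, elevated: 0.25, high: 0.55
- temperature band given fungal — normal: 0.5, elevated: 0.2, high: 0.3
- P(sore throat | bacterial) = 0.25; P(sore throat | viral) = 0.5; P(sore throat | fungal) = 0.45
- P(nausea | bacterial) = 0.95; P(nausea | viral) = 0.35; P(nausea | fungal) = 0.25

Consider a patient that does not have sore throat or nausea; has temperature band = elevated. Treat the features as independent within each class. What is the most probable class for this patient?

fungal

bacterial: 0.05 × 0.15 × (1−0.25) × (1−0.95) = 0.00028125
viral: 0.35 × 0.25 × (1−0.5) × (1−0.35) = 0.0284375
fungal: 0.6 × 0.2 × (1−0.45) × (1−0.25) = 0.0495
Highest score → fungal.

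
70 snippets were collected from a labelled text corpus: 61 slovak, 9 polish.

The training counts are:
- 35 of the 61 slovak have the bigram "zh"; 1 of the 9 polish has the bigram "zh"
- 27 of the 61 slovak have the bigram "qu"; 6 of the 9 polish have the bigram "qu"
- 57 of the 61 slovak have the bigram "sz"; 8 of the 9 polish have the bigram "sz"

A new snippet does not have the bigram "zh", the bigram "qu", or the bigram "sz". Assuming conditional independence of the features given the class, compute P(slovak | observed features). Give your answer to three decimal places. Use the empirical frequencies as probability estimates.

0.762

slovak: (61/70) × (26/61) × (34/61) × (4/61) ≈ 0.0135755
polish: (9/70) × (8/9) × (3/9) × (1/9) ≈ 0.0042328
P(slovak | x) = 0.0135755 / 0.0178083 ≈ 0.762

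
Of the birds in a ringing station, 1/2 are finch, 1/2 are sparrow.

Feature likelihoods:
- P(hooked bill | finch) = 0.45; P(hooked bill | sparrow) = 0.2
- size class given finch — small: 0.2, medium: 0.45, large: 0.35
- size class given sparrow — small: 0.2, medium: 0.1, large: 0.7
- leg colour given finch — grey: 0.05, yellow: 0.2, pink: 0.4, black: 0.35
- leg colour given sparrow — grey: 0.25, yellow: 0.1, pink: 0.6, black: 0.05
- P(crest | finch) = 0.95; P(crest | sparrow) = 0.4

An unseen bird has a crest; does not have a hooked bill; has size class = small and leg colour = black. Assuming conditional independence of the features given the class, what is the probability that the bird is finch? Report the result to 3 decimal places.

0.920

finch: 0.5 × (1−0.45) × 0.2 × 0.35 × 0.95 = 0.0182875
sparrow: 0.5 × (1−0.2) × 0.2 × 0.05 × 0.4 = 0.0016
P(finch | x) = 0.0182875 / 0.0198875 ≈ 0.920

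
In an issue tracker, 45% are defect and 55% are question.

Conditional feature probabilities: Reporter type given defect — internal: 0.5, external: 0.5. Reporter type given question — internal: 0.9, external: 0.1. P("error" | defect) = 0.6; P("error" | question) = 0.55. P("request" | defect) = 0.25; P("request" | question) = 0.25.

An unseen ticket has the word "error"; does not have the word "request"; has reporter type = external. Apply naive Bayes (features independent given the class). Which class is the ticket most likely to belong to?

defect

defect: 0.45 × 0.5 × 0.6 × (1−0.25) = 0.10125
question: 0.55 × 0.1 × 0.55 × (1−0.25) = 0.0226875
Highest score → defect.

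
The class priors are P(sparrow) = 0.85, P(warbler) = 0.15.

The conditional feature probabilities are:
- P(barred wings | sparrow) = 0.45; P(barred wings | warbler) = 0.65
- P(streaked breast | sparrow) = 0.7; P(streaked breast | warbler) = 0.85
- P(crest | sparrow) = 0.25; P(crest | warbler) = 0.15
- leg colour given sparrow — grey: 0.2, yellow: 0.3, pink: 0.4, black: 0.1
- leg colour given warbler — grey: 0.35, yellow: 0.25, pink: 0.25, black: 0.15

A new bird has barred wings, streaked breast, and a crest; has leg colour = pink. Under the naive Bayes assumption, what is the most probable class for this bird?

sparrow

sparrow: 0.85 × 0.45 × 0.7 × 0.25 × 0.4 = 0.026775
warbler: 0.15 × 0.65 × 0.85 × 0.15 × 0.25 = 0.0031078125
Highest score → sparrow.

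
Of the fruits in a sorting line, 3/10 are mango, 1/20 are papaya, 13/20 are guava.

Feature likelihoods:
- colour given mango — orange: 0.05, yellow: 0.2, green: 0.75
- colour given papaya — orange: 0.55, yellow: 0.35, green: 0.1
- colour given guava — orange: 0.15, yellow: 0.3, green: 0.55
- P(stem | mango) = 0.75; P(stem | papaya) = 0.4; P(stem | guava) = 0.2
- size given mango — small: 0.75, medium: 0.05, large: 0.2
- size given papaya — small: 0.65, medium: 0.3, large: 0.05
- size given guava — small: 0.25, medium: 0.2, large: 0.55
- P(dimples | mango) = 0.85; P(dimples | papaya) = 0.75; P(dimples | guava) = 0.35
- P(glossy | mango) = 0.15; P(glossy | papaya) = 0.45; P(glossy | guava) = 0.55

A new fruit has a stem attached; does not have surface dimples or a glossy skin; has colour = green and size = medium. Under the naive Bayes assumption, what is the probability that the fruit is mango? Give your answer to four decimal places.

mango: 0.3 × 0.75 × 0.75 × 0.05 × (1−0.85) × (1−0.15) = 0.00107578125
papaya: 0.05 × 0.1 × 0.4 × 0.3 × (1−0.75) × (1−0.45) = 0.0000825
guava: 0.65 × 0.55 × 0.2 × 0.2 × (1−0.35) × (1−0.55) = 0.00418275
P(mango | x) = 0.00107578125 / 0.00534103125 ≈ 0.2014

0.2014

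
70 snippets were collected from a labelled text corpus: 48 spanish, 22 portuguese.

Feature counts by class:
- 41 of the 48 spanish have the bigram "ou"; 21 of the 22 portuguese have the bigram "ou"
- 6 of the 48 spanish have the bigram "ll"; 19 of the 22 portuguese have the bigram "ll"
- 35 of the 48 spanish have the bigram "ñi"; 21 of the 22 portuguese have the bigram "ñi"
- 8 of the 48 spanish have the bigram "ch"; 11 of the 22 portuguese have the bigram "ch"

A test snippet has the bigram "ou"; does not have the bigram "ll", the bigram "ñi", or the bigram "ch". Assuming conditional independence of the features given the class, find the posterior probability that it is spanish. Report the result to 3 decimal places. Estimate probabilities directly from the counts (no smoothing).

0.992

spanish: (48/70) × (41/48) × (42/48) × (13/48) × (40/48) ≈ 0.115668
portuguese: (22/70) × (21/22) × (3/22) × (1/22) × (11/22) ≈ 0.000929752
P(spanish | x) = 0.115668 / 0.116597752 ≈ 0.992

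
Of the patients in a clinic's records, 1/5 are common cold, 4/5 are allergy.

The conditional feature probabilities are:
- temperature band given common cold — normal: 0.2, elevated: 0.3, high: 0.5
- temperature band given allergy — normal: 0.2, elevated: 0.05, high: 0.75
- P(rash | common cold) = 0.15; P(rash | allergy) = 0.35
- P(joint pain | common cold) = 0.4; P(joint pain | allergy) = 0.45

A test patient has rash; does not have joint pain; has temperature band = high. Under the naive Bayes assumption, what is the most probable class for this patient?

common cold: 0.2 × 0.5 × 0.15 × (1−0.4) = 0.009
allergy: 0.8 × 0.75 × 0.35 × (1−0.45) = 0.1155
Highest score → allergy.

allergy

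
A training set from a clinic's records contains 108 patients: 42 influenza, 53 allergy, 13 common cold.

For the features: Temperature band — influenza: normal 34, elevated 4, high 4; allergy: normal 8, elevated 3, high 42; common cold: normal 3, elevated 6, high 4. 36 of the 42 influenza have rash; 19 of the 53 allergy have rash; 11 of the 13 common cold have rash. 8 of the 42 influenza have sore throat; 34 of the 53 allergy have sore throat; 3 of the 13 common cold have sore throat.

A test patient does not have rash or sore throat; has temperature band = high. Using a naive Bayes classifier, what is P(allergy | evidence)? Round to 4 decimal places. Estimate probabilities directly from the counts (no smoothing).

influenza: (42/108) × (4/42) × (6/42) × (34/42) ≈ 0.00428319
allergy: (53/108) × (42/53) × (34/53) × (19/53) ≈ 0.0894348
common cold: (13/108) × (4/13) × (2/13) × (10/13) ≈ 0.00438308
P(allergy | x) = 0.0894348 / 0.09810107 ≈ 0.9117

0.9117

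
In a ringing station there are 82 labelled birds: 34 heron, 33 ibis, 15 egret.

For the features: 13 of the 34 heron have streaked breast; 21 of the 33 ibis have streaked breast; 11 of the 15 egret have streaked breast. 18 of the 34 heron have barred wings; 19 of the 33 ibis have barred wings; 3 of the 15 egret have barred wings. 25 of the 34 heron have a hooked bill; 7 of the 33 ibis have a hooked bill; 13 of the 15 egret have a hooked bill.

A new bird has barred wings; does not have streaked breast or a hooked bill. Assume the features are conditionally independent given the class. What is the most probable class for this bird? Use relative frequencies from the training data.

heron: (34/82) × (21/34) × (18/34) × (9/34) ≈ 0.0358891
ibis: (33/82) × (12/33) × (19/33) × (26/33) ≈ 0.0663845
egret: (15/82) × (4/15) × (3/15) × (2/15) ≈ 0.00130081
Highest score → ibis.

ibis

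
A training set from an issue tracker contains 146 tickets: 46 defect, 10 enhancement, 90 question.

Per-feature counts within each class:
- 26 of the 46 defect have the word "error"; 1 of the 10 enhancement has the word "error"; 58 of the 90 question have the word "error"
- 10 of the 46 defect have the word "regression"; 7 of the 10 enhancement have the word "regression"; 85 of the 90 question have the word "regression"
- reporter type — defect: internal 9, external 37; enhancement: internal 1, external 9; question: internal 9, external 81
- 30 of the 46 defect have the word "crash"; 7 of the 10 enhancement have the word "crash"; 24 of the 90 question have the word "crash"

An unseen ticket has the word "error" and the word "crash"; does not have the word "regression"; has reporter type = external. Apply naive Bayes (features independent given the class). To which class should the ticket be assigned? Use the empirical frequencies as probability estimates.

defect: (46/146) × (26/46) × (36/46) × (37/46) × (30/46) ≈ 0.0731093
enhancement: (10/146) × (1/10) × (3/10) × (9/10) × (7/10) ≈ 0.00129452
question: (90/146) × (58/90) × (5/90) × (81/90) × (24/90) ≈ 0.0052968
Highest score → defect.

defect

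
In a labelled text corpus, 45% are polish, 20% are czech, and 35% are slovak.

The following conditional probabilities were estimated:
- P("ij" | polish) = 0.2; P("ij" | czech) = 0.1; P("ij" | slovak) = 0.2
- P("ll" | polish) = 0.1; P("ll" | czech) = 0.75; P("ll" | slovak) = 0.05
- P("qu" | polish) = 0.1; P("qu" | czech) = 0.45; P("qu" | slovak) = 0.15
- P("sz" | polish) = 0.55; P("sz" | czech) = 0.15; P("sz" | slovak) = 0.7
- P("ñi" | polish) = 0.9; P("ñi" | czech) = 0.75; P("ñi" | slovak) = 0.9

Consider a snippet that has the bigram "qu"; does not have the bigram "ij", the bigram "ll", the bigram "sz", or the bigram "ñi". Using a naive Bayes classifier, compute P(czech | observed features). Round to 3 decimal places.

polish: 0.45 × (1−0.2) × (1−0.1) × 0.1 × (1−0.55) × (1−0.9) = 0.001458
czech: 0.2 × (1−0.1) × (1−0.75) × 0.45 × (1−0.15) × (1−0.75) = 0.004303125
slovak: 0.35 × (1−0.2) × (1−0.05) × 0.15 × (1−0.7) × (1−0.9) = 0.001197
P(czech | x) = 0.004303125 / 0.006958125 ≈ 0.618

0.618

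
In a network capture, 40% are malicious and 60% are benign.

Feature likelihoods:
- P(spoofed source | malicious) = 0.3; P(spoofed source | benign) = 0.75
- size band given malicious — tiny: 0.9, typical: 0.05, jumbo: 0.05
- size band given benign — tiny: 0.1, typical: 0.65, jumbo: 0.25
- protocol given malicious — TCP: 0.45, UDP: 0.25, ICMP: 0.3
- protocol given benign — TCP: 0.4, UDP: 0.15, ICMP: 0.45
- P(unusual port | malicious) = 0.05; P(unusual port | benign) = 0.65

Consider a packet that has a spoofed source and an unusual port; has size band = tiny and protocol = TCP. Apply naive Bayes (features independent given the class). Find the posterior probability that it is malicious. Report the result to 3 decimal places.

0.172

malicious: 0.4 × 0.3 × 0.9 × 0.45 × 0.05 = 0.00243
benign: 0.6 × 0.75 × 0.1 × 0.4 × 0.65 = 0.0117
P(malicious | x) = 0.00243 / 0.01413 ≈ 0.172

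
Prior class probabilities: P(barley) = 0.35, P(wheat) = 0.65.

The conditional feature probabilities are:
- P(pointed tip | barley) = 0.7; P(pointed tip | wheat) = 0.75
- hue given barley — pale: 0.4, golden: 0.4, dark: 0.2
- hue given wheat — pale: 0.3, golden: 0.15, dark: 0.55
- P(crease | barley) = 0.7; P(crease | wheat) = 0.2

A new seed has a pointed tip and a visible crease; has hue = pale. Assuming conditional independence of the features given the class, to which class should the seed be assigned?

barley

barley: 0.35 × 0.7 × 0.4 × 0.7 = 0.0686
wheat: 0.65 × 0.75 × 0.3 × 0.2 = 0.02925
Highest score → barley.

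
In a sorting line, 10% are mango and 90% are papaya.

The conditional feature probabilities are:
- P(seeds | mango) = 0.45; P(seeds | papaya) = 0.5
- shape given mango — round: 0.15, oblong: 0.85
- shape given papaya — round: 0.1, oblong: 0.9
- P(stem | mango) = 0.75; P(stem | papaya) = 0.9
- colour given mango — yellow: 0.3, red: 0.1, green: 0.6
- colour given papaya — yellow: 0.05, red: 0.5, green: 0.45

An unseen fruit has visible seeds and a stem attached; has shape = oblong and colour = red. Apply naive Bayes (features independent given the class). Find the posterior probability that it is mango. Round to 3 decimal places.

mango: 0.1 × 0.45 × 0.85 × 0.75 × 0.1 = 0.00286875
papaya: 0.9 × 0.5 × 0.9 × 0.9 × 0.5 = 0.18225
P(mango | x) = 0.00286875 / 0.18511875 ≈ 0.015

0.015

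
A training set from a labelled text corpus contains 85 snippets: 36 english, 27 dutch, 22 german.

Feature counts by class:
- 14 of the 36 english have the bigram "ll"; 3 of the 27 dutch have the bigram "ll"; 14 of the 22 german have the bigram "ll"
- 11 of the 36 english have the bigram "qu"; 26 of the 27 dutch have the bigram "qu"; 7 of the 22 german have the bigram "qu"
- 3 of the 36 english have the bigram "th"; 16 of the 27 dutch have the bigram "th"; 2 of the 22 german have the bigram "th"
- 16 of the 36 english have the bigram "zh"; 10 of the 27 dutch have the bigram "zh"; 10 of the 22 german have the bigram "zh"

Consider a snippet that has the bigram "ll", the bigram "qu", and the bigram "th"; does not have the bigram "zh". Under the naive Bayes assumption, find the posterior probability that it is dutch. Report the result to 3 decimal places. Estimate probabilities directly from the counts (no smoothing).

0.720

english: (36/85) × (14/36) × (11/36) × (3/36) × (20/36) ≈ 0.00232994
dutch: (27/85) × (3/27) × (26/27) × (16/27) × (17/27) ≈ 0.012681
german: (22/85) × (14/22) × (7/22) × (2/22) × (12/22) ≈ 0.00259867
P(dutch | x) = 0.012681 / 0.01760961 ≈ 0.720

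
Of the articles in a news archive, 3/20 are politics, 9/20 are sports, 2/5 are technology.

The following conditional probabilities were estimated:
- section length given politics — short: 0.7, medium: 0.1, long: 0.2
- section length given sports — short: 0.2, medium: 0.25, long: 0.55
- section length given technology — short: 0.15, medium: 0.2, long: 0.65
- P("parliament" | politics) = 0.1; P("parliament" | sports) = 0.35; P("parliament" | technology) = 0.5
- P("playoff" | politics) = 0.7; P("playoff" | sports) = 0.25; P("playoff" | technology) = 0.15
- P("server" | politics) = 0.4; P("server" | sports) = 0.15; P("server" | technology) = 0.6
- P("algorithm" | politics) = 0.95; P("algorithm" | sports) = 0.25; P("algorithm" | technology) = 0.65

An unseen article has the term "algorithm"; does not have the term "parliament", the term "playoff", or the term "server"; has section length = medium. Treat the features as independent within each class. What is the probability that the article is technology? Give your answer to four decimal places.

0.3877

politics: 0.15 × 0.1 × (1−0.1) × (1−0.7) × (1−0.4) × 0.95 = 0.0023085
sports: 0.45 × 0.25 × (1−0.35) × (1−0.25) × (1−0.15) × 0.25 = 0.011654296875
technology: 0.4 × 0.2 × (1−0.5) × (1−0.15) × (1−0.6) × 0.65 = 0.00884
P(technology | x) = 0.00884 / 0.022802796875 ≈ 0.3877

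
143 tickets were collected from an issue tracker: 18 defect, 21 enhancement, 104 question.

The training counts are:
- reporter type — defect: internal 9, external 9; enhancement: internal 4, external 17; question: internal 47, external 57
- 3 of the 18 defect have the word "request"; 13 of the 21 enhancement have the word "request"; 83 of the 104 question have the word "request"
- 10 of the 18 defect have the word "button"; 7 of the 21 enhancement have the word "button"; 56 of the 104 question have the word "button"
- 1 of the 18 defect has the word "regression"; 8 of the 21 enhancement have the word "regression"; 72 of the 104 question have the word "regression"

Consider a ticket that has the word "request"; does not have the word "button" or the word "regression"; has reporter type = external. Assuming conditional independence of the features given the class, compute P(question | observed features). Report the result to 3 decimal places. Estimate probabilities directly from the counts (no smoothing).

0.565

defect: (18/143) × (9/18) × (3/18) × (8/18) × (17/18) ≈ 0.004403
enhancement: (21/143) × (17/21) × (13/21) × (14/21) × (13/21) ≈ 0.0303717
question: (104/143) × (57/104) × (83/104) × (48/104) × (32/104) ≈ 0.045176
P(question | x) = 0.045176 / 0.0799507 ≈ 0.565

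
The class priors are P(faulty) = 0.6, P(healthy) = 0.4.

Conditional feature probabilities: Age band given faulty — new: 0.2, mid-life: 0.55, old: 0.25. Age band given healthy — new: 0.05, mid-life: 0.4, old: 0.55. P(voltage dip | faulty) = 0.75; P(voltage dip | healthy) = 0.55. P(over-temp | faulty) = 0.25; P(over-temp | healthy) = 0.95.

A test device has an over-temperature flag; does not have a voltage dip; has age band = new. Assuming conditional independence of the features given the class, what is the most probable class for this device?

faulty: 0.6 × 0.2 × (1−0.75) × 0.25 = 0.0075
healthy: 0.4 × 0.05 × (1−0.55) × 0.95 = 0.00855
Highest score → healthy.

healthy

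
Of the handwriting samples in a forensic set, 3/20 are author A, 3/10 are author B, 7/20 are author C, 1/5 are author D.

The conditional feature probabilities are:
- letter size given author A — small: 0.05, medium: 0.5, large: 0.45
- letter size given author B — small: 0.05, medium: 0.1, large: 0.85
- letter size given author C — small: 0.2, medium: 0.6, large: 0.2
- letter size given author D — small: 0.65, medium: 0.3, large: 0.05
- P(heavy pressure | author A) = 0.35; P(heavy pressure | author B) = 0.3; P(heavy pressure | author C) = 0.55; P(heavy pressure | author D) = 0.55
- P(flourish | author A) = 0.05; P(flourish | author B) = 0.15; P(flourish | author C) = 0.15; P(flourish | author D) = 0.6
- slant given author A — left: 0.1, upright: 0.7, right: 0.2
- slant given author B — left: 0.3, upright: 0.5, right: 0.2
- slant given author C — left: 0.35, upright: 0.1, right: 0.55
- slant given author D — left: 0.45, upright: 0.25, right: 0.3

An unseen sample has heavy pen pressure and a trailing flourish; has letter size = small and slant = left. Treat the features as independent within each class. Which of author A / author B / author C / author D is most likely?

author A: 0.15 × 0.05 × 0.35 × 0.05 × 0.1 = 0.000013125
author B: 0.3 × 0.05 × 0.3 × 0.15 × 0.3 = 0.0002025
author C: 0.35 × 0.2 × 0.55 × 0.15 × 0.35 = 0.00202125
author D: 0.2 × 0.65 × 0.55 × 0.6 × 0.45 = 0.019305
Highest score → author D.

author D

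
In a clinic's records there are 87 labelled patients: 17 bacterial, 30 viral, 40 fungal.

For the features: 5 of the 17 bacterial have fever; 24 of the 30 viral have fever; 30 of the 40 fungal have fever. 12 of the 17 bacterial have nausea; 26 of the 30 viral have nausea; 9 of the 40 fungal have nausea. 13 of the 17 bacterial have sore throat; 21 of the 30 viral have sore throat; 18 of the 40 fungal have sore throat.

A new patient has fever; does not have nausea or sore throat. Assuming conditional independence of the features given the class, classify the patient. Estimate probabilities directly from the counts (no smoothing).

bacterial: (17/87) × (5/17) × (5/17) × (4/17) ≈ 0.00397725
viral: (30/87) × (24/30) × (4/30) × (9/30) ≈ 0.0110345
fungal: (40/87) × (30/40) × (31/40) × (22/40) ≈ 0.146983
Highest score → fungal.

fungal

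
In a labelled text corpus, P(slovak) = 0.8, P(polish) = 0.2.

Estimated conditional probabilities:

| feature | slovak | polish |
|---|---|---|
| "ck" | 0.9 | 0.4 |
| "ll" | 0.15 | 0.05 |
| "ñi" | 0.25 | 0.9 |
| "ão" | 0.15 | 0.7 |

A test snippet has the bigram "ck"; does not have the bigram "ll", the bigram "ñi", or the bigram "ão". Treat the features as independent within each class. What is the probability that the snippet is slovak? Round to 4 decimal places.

0.9942

slovak: 0.8 × 0.9 × (1−0.15) × (1−0.25) × (1−0.15) = 0.39015
polish: 0.2 × 0.4 × (1−0.05) × (1−0.9) × (1−0.7) = 0.00228
P(slovak | x) = 0.39015 / 0.39243 ≈ 0.9942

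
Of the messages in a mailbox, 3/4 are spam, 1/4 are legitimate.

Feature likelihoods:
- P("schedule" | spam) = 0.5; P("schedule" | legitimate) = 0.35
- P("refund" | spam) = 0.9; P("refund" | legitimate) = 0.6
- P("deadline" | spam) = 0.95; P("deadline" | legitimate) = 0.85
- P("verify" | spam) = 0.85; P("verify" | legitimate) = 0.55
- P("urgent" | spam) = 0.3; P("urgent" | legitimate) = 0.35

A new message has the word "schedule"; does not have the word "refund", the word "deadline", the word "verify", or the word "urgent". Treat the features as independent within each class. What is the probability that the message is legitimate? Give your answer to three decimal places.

spam: 0.75 × 0.5 × (1−0.9) × (1−0.95) × (1−0.85) × (1−0.3) = 0.000196875
legitimate: 0.25 × 0.35 × (1−0.6) × (1−0.85) × (1−0.55) × (1−0.35) = 0.001535625
P(legitimate | x) = 0.001535625 / 0.0017325 ≈ 0.886

0.886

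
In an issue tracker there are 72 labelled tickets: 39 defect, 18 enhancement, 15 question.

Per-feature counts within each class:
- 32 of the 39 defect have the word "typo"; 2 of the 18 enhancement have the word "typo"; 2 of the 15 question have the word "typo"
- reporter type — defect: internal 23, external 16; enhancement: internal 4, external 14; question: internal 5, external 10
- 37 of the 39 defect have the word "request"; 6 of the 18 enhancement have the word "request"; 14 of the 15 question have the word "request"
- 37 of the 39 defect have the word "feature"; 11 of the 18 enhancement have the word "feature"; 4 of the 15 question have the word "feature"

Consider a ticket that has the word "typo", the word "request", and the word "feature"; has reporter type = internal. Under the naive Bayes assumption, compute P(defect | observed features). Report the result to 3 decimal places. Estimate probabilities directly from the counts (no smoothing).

0.985

defect: (39/72) × (32/39) × (23/39) × (37/39) × (37/39) ≈ 0.235915
enhancement: (18/72) × (2/18) × (4/18) × (6/18) × (11/18) ≈ 0.00125743
question: (15/72) × (2/15) × (5/15) × (14/15) × (4/15) ≈ 0.00230453
P(defect | x) = 0.235915 / 0.23947696 ≈ 0.985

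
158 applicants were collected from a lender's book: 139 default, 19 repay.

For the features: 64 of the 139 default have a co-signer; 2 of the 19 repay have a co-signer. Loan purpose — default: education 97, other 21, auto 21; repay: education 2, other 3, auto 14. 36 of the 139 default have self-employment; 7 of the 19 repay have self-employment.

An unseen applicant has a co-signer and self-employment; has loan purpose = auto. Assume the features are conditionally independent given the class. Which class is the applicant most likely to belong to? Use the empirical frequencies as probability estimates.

default

default: (139/158) × (64/139) × (21/139) × (36/139) ≈ 0.0158495
repay: (19/158) × (2/19) × (14/19) × (7/19) ≈ 0.00343631
Highest score → default.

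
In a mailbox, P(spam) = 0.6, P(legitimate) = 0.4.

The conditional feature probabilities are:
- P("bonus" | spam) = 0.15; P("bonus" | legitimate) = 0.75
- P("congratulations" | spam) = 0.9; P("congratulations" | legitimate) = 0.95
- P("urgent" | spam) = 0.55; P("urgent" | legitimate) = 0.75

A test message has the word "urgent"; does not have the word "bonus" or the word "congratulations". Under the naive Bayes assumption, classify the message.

spam: 0.6 × (1−0.15) × (1−0.9) × 0.55 = 0.02805
legitimate: 0.4 × (1−0.75) × (1−0.95) × 0.75 = 0.00375
Highest score → spam.

spam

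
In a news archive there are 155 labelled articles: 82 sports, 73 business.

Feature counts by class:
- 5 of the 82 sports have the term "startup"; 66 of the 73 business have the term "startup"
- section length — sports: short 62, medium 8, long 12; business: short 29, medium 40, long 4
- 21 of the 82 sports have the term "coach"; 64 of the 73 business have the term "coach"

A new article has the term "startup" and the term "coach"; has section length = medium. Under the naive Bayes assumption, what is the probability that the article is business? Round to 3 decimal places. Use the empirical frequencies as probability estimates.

sports: (82/155) × (5/82) × (8/82) × (21/82) ≈ 0.000805972
business: (73/155) × (66/73) × (40/73) × (64/73) ≈ 0.204553
P(business | x) = 0.204553 / 0.205358972 ≈ 0.996

0.996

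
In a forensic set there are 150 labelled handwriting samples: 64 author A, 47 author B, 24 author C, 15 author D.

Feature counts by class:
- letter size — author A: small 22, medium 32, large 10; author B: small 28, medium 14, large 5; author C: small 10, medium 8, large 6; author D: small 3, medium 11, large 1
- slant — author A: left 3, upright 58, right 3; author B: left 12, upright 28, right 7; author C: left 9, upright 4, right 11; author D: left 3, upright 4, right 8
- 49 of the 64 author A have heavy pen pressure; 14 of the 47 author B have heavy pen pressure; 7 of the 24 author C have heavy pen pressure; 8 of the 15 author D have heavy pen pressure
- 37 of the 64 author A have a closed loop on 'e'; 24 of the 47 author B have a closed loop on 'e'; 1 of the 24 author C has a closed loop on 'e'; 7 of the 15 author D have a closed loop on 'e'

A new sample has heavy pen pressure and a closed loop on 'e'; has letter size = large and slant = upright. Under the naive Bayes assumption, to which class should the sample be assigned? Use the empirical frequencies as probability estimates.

author A

author A: (64/150) × (10/64) × (58/64) × (49/64) × (37/64) ≈ 0.026742
author B: (47/150) × (5/47) × (28/47) × (14/47) × (24/47) ≈ 0.00302053
author C: (24/150) × (6/24) × (4/24) × (7/24) × (1/24) ≈ 0.0000810185
author D: (15/150) × (1/15) × (4/15) × (8/15) × (7/15) ≈ 0.000442469
Highest score → author A.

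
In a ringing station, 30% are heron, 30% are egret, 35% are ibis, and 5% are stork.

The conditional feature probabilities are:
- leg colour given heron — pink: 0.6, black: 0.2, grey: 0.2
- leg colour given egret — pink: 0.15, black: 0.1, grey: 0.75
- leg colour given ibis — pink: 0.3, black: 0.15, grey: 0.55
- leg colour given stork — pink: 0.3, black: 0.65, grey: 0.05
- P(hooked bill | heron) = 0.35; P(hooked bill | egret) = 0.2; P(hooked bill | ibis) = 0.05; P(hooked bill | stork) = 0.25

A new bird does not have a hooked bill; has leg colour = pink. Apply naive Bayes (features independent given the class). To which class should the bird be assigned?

heron

heron: 0.3 × 0.6 × (1−0.35) = 0.117
egret: 0.3 × 0.15 × (1−0.2) = 0.036
ibis: 0.35 × 0.3 × (1−0.05) = 0.09975
stork: 0.05 × 0.3 × (1−0.25) = 0.01125
Highest score → heron.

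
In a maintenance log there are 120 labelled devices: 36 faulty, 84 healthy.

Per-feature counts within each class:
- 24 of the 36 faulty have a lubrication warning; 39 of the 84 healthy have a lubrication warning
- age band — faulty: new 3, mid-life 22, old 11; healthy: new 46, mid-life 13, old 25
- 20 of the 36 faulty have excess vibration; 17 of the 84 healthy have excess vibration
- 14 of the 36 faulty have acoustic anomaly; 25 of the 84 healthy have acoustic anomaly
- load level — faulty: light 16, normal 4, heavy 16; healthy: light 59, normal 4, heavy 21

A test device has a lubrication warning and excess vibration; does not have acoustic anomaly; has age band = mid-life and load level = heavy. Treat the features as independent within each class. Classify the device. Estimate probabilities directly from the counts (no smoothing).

faulty

faulty: (36/120) × (24/36) × (22/36) × (20/36) × (22/36) × (16/36) ≈ 0.0184423
healthy: (84/120) × (39/84) × (13/84) × (17/84) × (59/84) × (21/84) ≈ 0.00178743
Highest score → faulty.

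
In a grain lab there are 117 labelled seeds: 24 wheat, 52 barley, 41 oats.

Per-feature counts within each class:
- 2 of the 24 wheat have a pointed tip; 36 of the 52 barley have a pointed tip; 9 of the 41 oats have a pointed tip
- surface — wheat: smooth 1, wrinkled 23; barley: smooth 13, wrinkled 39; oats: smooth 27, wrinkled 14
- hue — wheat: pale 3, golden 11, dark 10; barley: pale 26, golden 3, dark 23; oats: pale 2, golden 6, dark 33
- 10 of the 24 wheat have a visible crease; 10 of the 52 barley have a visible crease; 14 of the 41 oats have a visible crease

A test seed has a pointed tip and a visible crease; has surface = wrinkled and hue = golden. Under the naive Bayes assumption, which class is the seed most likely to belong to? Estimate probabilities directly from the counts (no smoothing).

wheat

wheat: (24/117) × (2/24) × (23/24) × (11/24) × (10/24) ≈ 0.00312846
barley: (52/117) × (36/52) × (39/52) × (3/52) × (10/52) ≈ 0.00256031
oats: (41/117) × (9/41) × (14/41) × (6/41) × (14/41) ≈ 0.00131254
Highest score → wheat.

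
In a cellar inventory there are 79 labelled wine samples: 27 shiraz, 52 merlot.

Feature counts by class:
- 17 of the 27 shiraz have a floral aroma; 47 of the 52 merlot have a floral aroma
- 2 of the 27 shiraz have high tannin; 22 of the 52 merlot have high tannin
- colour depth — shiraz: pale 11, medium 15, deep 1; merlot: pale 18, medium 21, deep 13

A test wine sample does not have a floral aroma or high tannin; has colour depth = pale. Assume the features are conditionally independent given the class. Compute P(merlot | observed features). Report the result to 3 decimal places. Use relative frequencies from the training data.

shiraz: (27/79) × (10/27) × (25/27) × (11/27) ≈ 0.0477505
merlot: (52/79) × (5/52) × (30/52) × (18/52) ≈ 0.0126395
P(merlot | x) = 0.0126395 / 0.06039 ≈ 0.209

0.209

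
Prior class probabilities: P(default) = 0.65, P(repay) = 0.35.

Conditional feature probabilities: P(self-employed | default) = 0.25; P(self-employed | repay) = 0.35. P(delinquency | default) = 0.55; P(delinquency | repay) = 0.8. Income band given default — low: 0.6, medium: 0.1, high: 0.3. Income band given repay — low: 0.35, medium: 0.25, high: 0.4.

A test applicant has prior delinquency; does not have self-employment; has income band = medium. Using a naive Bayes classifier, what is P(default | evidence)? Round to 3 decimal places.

0.371

default: 0.65 × (1−0.25) × 0.55 × 0.1 = 0.0268125
repay: 0.35 × (1−0.35) × 0.8 × 0.25 = 0.0455
P(default | x) = 0.0268125 / 0.0723125 ≈ 0.371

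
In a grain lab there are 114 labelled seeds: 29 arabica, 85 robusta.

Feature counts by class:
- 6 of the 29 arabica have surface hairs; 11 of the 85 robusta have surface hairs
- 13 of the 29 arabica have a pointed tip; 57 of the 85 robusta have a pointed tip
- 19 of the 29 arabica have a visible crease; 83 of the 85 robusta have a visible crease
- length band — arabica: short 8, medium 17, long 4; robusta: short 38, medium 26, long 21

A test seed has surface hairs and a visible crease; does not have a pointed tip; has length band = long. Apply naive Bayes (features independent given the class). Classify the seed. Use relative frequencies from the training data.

robusta

arabica: (29/114) × (6/29) × (16/29) × (19/29) × (4/29) ≈ 0.00262413
robusta: (85/114) × (11/85) × (28/85) × (83/85) × (21/85) ≈ 0.00766808
Highest score → robusta.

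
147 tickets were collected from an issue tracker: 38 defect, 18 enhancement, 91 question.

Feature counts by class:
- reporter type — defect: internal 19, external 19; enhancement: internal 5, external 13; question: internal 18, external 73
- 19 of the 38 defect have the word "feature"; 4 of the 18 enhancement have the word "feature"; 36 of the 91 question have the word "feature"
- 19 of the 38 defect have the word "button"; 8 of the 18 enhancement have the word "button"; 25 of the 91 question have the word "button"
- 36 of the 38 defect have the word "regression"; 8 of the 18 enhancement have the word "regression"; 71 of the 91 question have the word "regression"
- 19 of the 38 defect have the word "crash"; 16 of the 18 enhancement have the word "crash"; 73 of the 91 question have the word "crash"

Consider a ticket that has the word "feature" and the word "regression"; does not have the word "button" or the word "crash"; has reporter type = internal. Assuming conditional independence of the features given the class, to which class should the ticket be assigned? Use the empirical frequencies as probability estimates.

defect

defect: (38/147) × (19/38) × (19/38) × (19/38) × (36/38) × (19/38) ≈ 0.0153061
enhancement: (18/147) × (5/18) × (4/18) × (10/18) × (8/18) × (2/18) ≈ 0.000207368
question: (91/147) × (18/91) × (36/91) × (66/91) × (71/91) × (18/91) ≈ 0.00542209
Highest score → defect.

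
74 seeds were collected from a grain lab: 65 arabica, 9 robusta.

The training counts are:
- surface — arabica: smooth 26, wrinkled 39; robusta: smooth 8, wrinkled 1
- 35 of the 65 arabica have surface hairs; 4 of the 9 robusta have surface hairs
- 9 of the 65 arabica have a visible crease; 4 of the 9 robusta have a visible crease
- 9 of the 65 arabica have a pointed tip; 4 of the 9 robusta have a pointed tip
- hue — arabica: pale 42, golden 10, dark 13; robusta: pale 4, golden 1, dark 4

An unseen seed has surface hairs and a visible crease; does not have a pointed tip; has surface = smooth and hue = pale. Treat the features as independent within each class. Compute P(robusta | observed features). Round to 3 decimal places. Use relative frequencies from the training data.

arabica: (65/74) × (26/65) × (35/65) × (9/65) × (56/65) × (42/65) ≈ 0.0145826
robusta: (9/74) × (8/9) × (4/9) × (4/9) × (5/9) × (4/9) ≈ 0.00527276
P(robusta | x) = 0.00527276 / 0.01985536 ≈ 0.266

0.266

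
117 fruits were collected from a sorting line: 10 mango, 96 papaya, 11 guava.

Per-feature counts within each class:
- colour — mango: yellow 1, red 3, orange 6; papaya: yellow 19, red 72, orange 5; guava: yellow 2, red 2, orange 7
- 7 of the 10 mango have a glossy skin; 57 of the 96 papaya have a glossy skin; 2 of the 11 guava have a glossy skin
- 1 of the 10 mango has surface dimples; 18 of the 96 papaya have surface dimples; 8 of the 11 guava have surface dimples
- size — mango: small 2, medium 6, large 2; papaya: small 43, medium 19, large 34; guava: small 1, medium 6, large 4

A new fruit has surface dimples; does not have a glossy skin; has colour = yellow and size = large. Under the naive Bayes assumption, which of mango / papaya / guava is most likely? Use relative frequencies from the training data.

papaya

mango: (10/117) × (1/10) × (3/10) × (1/10) × (2/10) ≈ 0.0000512821
papaya: (96/117) × (19/96) × (39/96) × (18/96) × (34/96) ≈ 0.00438097
guava: (11/117) × (2/11) × (9/11) × (8/11) × (4/11) ≈ 0.00369878
Highest score → papaya.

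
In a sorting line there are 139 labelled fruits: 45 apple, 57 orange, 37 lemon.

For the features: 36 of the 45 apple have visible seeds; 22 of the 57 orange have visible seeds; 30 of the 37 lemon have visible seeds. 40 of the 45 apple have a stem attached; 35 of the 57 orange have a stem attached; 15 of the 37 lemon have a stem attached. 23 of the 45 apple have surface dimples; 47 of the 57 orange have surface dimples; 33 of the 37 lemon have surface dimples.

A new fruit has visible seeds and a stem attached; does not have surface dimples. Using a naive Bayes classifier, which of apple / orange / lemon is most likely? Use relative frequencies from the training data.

apple

apple: (45/139) × (36/45) × (40/45) × (22/45) ≈ 0.11255
orange: (57/139) × (22/57) × (35/57) × (10/57) ≈ 0.0170501
lemon: (37/139) × (30/37) × (15/37) × (4/37) ≈ 0.0094592
Highest score → apple.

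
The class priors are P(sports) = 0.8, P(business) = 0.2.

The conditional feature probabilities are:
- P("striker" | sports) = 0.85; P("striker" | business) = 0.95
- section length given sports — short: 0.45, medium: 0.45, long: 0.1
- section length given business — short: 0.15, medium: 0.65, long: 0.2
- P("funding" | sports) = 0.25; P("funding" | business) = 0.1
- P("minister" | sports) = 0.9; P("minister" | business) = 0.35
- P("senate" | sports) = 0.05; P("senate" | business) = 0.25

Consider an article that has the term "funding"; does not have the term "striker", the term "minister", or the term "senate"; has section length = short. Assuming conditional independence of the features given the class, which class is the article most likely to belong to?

sports: 0.8 × (1−0.85) × 0.45 × 0.25 × (1−0.9) × (1−0.05) = 0.0012825
business: 0.2 × (1−0.95) × 0.15 × 0.1 × (1−0.35) × (1−0.25) = 0.000073125
Highest score → sports.

sports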